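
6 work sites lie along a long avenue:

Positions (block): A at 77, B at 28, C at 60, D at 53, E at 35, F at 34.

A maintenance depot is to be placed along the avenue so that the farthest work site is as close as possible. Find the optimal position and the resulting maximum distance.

location 52.5, max distance 24.5

The 1-center on a line is the midpoint of the two extreme points: leftmost at 28, rightmost at 77.
Optimal location = (28 + 77)/2 = 52.5; maximum distance = (77 − 28)/2 = 24.5.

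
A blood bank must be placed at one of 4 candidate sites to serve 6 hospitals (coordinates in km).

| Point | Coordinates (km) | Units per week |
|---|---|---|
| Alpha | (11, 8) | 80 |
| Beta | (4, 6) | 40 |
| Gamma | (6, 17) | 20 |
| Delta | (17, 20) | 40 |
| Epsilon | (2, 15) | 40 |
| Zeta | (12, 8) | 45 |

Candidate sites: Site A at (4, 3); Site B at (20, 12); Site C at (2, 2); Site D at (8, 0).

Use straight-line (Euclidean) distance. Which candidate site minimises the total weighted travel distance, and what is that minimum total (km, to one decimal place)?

Total weighted distance at each candidate:
  Site A (4, 3): total = 2858.2
  Site B (20, 12): total = 3242.9
  Site C (2, 2): total = 3336.7
  Site D (8, 0): total = 3240.3
Minimum is at Site A with total 2858.2 km.

Site A, total 2858.2 km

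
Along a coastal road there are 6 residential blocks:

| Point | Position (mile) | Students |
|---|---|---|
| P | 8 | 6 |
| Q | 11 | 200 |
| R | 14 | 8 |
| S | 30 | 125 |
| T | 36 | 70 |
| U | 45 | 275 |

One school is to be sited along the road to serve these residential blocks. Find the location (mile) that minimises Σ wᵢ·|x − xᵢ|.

For a sum of weighted absolute distances on a line, the optimum is the weighted median (not the mean). Total weight W = 684; half-weight = 342.
Sort by position and accumulate weight:
  mile 8 (P, w=6) → cum 6
  mile 11 (Q, w=200) → cum 206
  mile 14 (R, w=8) → cum 214
  mile 30 (S, w=125) → cum 339
  mile 36 (T, w=70) → cum 409  ≥ 342 → median here
  mile 45 (U, w=275) → cum 684
Optimal location: mile 36.

x = 36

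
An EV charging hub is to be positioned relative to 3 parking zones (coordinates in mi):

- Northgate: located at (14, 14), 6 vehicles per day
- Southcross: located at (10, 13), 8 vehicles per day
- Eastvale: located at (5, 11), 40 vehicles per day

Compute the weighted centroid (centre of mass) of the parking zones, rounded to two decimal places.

The minimiser of Σwᵢ‖p−pᵢ‖² is the weighted centroid p* = (Σwᵢpᵢ)/(Σwᵢ).
Σwᵢ = 54.
Σwᵢxᵢ = 6·14 + 8·10 + 40·5 = 364.
Σwᵢyᵢ = 6·14 + 8·13 + 40·11 = 628.
x* = 364/54 = 6.74, y* = 628/54 = 11.63.

(6.74, 11.63)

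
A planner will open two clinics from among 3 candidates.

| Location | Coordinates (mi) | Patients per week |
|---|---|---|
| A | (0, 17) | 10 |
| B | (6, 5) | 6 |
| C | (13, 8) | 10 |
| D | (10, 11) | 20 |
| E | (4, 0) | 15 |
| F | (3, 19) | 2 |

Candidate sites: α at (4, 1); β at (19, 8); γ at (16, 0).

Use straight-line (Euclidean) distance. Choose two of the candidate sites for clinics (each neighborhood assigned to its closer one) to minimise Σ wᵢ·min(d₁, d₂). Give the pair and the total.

Evaluate every pair (each demand assigned to the nearer of the two):
  {α, β}: total = 492.5
  {α, γ}: total = 561.5
  {β, γ}: total = 745.9
Best pair: {α, β} with total 492.5.

{α, β}, total 492.5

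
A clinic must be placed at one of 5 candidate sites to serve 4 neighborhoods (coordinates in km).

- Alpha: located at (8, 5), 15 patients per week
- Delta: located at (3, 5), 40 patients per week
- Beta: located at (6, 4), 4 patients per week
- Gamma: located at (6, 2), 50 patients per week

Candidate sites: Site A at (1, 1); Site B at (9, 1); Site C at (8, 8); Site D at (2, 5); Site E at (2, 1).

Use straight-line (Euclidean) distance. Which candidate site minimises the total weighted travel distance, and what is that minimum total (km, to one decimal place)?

Total weighted distance at each candidate:
  Site A (1, 1): total = 578.1
  Site B (9, 1): total = 525.4
  Site C (8, 8): total = 612.4
  Site D (2, 5): total = 396.5
  Site E (2, 1): total = 499.2
Minimum is at Site D with total 396.5 km.

Site D, total 396.5 km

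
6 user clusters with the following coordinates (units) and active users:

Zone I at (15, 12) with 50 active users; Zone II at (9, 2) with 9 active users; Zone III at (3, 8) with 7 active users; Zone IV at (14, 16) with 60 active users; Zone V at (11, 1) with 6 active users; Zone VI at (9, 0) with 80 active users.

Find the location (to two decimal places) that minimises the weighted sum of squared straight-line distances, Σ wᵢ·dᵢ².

(11.69, 7.74)

The minimiser of Σwᵢ‖p−pᵢ‖² is the weighted centroid p* = (Σwᵢpᵢ)/(Σwᵢ).
Σwᵢ = 212.
Σwᵢxᵢ = 50·15 + 9·9 + 7·3 + 60·14 + 6·11 + 80·9 = 2478.
Σwᵢyᵢ = 50·12 + 9·2 + 7·8 + 60·16 + 6·1 + 80·0 = 1640.
x* = 2478/212 = 11.69, y* = 1640/212 = 7.74.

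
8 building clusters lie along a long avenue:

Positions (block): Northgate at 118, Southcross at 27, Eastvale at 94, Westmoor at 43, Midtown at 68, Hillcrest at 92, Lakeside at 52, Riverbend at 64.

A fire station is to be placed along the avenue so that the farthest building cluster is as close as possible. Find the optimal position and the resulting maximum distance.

location 72.5, max distance 45.5

The 1-center on a line is the midpoint of the two extreme points: leftmost at 27, rightmost at 118.
Optimal location = (27 + 118)/2 = 72.5; maximum distance = (118 − 27)/2 = 45.5.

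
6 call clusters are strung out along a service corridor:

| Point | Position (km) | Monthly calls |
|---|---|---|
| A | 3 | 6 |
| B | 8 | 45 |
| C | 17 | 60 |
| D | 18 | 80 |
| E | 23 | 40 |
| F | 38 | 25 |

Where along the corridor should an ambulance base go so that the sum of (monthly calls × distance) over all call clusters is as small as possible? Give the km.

x = 18

For a sum of weighted absolute distances on a line, the optimum is the weighted median (not the mean). Total weight W = 256; half-weight = 128.
Sort by position and accumulate weight:
  km 3 (A, w=6) → cum 6
  km 8 (B, w=45) → cum 51
  km 17 (C, w=60) → cum 111
  km 18 (D, w=80) → cum 191  ≥ 128 → median here
  km 23 (E, w=40) → cum 231
  km 38 (F, w=25) → cum 256
Optimal location: km 18.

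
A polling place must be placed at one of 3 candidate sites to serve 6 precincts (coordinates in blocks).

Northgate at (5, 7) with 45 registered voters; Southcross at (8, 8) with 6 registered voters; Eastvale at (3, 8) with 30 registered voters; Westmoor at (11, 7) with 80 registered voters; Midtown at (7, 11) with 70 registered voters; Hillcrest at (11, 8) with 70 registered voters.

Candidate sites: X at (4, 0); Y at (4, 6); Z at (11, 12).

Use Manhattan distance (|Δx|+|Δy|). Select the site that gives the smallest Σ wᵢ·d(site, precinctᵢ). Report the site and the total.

Z, total 1927 blocks

Total weighted distance at each candidate:
  X (4, 0): total = 3852
  Y (4, 6): total = 2046
  Z (11, 12): total = 1927
Minimum is at Z with total 1927 blocks.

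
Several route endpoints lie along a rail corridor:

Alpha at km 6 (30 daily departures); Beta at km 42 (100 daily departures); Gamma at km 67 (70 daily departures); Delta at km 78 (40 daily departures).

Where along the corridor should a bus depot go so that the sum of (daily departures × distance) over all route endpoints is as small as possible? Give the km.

For a sum of weighted absolute distances on a line, the optimum is the weighted median (not the mean). Total weight W = 240; half-weight = 120.
Sort by position and accumulate weight:
  km 6 (Alpha, w=30) → cum 30
  km 42 (Beta, w=100) → cum 130  ≥ 120 → median here
  km 67 (Gamma, w=70) → cum 200
  km 78 (Delta, w=40) → cum 240
Optimal location: km 42.

x = 42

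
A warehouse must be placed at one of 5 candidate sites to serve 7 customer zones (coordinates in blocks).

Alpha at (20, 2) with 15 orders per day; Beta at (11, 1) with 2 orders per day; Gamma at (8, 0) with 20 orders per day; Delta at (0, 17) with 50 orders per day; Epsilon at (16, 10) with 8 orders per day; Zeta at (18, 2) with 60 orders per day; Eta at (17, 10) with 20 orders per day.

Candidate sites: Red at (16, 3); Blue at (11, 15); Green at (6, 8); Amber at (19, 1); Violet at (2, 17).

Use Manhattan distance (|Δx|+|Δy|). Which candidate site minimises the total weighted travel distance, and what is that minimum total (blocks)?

Red, total 2205 blocks

Total weighted distance at each candidate:
  Red (16, 3): total = 2205
  Blue (11, 15): total = 2868
  Green (6, 8): total = 2710
  Amber (19, 1): total = 2472
  Violet (2, 17): total = 3573
Minimum is at Red with total 2205 blocks.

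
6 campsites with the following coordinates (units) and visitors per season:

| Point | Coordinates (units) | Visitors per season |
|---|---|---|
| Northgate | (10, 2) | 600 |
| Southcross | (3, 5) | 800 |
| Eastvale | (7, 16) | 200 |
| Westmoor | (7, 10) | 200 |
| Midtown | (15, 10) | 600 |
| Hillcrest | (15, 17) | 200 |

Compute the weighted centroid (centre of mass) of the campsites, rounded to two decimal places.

(8.92, 7.62)

The minimiser of Σwᵢ‖p−pᵢ‖² is the weighted centroid p* = (Σwᵢpᵢ)/(Σwᵢ).
Σwᵢ = 2600.
Σwᵢxᵢ = 600·10 + 800·3 + 200·7 + 200·7 + 600·15 + 200·15 = 23200.
Σwᵢyᵢ = 600·2 + 800·5 + 200·16 + 200·10 + 600·10 + 200·17 = 19800.
x* = 23200/2600 = 8.92, y* = 19800/2600 = 7.62.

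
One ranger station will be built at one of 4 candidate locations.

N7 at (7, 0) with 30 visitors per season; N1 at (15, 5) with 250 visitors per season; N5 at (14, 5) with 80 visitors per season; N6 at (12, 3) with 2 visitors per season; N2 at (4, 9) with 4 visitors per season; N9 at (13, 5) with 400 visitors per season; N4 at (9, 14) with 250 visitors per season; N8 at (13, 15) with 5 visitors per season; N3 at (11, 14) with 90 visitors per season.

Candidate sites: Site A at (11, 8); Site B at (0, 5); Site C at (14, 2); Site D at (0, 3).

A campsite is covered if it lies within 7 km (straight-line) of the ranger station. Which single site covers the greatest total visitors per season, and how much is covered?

Coverage radius r = 7 km; a point is covered iff (Δx)²+(Δy)² ≤ 7² = 49.
  Site A (11, 8): covers {N1, N5, N6, N9, N4, N3} → 1072
  Site B (0, 5): covers {N2} → 4
  Site C (14, 2): covers {N1, N5, N6, N9} → 732
  Site D (0, 3): covers {none} → 0
Maximum coverage at Site A: 1072 visitors per season.

Site A, covering 1072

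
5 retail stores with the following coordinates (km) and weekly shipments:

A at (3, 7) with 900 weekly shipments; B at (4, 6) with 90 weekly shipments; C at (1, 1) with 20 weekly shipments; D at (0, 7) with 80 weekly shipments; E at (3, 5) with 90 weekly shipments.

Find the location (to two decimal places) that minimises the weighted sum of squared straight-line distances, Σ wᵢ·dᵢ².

(2.84, 6.67)

The minimiser of Σwᵢ‖p−pᵢ‖² is the weighted centroid p* = (Σwᵢpᵢ)/(Σwᵢ).
Σwᵢ = 1180.
Σwᵢxᵢ = 900·3 + 90·4 + 20·1 + 80·0 + 90·3 = 3350.
Σwᵢyᵢ = 900·7 + 90·6 + 20·1 + 80·7 + 90·5 = 7870.
x* = 3350/1180 = 2.84, y* = 7870/1180 = 6.67.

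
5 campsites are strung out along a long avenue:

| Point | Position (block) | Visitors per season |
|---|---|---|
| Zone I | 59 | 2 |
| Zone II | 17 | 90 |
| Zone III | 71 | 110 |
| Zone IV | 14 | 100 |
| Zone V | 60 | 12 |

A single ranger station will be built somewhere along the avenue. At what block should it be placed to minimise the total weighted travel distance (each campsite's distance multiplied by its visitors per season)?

x = 17

For a sum of weighted absolute distances on a line, the optimum is the weighted median (not the mean). Total weight W = 314; half-weight = 157.
Sort by position and accumulate weight:
  block 14 (Zone IV, w=100) → cum 100
  block 17 (Zone II, w=90) → cum 190  ≥ 157 → median here
  block 59 (Zone I, w=2) → cum 192
  block 60 (Zone V, w=12) → cum 204
  block 71 (Zone III, w=110) → cum 314
Optimal location: block 17.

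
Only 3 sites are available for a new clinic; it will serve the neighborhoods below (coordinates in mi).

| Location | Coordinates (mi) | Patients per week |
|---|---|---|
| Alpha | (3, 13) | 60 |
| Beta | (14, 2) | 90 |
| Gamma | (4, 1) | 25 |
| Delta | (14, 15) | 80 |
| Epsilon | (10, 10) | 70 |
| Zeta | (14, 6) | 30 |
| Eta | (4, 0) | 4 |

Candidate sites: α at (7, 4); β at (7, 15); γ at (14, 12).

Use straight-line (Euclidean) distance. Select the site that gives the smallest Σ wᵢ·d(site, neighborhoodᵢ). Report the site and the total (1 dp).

γ, total 2729.9 mi

Total weighted distance at each candidate:
  α (7, 4): total = 3103.3
  β (7, 15): total = 3326.5
  γ (14, 12): total = 2729.9
Minimum is at γ with total 2729.9 mi.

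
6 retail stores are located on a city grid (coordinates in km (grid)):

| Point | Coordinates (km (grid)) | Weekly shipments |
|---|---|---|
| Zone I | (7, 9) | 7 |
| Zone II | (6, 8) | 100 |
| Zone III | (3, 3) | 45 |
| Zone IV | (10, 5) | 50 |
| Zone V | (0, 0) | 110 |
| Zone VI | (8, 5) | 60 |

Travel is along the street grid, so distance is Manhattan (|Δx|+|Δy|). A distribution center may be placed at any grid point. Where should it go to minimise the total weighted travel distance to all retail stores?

Manhattan distance separates: Σwᵢ(|x−xᵢ|+|y−yᵢ|) = Σwᵢ|x−xᵢ| + Σwᵢ|y−yᵢ|, so x and y are optimised independently as 1-D weighted medians.
Total weight W = 372; half = 186.
x-coordinate, sorted with cumulative weight:
  x=0 (Zone V, w=110) cum 110
  x=3 (Zone III, w=45) cum 155
  x=6 (Zone II, w=100) cum 255  ← median
  x=7 (Zone I, w=7) cum 262
  x=8 (Zone VI, w=60) cum 322
  x=10 (Zone IV, w=50) cum 372
⇒ x* = 6
y-coordinate, sorted with cumulative weight:
  y=0 (Zone V, w=110) cum 110
  y=3 (Zone III, w=45) cum 155
  y=5 (Zone IV, w=50) cum 205  ← median
  y=5 (Zone VI, w=60) cum 265
  y=8 (Zone II, w=100) cum 365
  y=9 (Zone I, w=7) cum 372
⇒ y* = 5

(6, 5)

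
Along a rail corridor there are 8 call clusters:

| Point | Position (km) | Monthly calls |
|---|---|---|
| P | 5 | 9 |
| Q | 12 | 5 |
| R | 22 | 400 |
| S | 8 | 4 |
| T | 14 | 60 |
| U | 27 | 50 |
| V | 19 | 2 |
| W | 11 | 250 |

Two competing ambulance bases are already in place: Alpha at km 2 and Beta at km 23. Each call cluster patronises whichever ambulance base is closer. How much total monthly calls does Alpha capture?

268

The indifferent point is the midpoint (2+23)/2 = 12.5; call clusters left of it (closer to Alpha at 2) go to Alpha, those right go to Beta.
  P at 5 (w=9) → Alpha
  S at 8 (w=4) → Alpha
  W at 11 (w=250) → Alpha
  Q at 12 (w=5) → Alpha
  T at 14 (w=60) → Beta
  V at 19 (w=2) → Beta
  R at 22 (w=400) → Beta
  U at 27 (w=50) → Beta
Alpha captures 268; Beta captures 512.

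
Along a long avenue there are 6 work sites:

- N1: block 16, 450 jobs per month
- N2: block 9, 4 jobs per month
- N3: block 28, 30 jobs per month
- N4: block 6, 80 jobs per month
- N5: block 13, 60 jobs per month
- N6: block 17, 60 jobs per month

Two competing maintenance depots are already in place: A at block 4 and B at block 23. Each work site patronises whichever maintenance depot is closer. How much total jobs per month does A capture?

The indifferent point is the midpoint (4+23)/2 = 13.5; work sites left of it (closer to A at 4) go to A, those right go to B.
  N4 at 6 (w=80) → A
  N2 at 9 (w=4) → A
  N5 at 13 (w=60) → A
  N1 at 16 (w=450) → B
  N6 at 17 (w=60) → B
  N3 at 28 (w=30) → B
A captures 144; B captures 540.

144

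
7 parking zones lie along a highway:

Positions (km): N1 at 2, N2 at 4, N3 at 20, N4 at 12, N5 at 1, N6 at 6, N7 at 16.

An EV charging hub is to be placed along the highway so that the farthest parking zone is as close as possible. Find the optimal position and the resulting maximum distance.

location 10.5, max distance 9.5

The 1-center on a line is the midpoint of the two extreme points: leftmost at 1, rightmost at 20.
Optimal location = (1 + 20)/2 = 10.5; maximum distance = (20 − 1)/2 = 9.5.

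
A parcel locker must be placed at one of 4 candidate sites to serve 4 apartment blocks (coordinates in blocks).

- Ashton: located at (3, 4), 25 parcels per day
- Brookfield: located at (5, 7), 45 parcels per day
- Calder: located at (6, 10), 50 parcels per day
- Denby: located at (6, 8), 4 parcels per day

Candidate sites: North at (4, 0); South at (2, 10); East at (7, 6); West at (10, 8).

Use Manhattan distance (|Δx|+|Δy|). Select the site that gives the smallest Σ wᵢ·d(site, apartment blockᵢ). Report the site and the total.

East, total 547 blocks

Total weighted distance at each candidate:
  North (4, 0): total = 1125
  South (2, 10): total = 669
  East (7, 6): total = 547
  West (10, 8): total = 861
Minimum is at East with total 547 blocks.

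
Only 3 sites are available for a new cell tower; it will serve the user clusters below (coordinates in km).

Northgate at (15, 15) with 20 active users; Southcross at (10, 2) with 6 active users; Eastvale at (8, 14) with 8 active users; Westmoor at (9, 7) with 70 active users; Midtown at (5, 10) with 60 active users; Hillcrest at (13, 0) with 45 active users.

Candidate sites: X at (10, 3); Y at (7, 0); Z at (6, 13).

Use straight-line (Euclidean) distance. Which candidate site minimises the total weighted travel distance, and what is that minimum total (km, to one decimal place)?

Total weighted distance at each candidate:
  X (10, 3): total = 1351.1
  Y (7, 0): total = 1865.4
  Z (6, 13): total = 1596.2
Minimum is at X with total 1351.1 km.

X, total 1351.1 km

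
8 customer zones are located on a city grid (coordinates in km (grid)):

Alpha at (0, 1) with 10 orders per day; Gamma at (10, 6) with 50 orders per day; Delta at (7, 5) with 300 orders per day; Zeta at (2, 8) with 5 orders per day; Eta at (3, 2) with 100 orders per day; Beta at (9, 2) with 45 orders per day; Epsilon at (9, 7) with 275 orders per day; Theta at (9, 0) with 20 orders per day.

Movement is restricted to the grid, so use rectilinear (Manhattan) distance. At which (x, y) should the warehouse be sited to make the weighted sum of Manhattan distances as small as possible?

Manhattan distance separates: Σwᵢ(|x−xᵢ|+|y−yᵢ|) = Σwᵢ|x−xᵢ| + Σwᵢ|y−yᵢ|, so x and y are optimised independently as 1-D weighted medians.
Total weight W = 805; half = 402.5.
x-coordinate, sorted with cumulative weight:
  x=0 (Alpha, w=10) cum 10
  x=2 (Zeta, w=5) cum 15
  x=3 (Eta, w=100) cum 115
  x=7 (Delta, w=300) cum 415  ← median
  x=9 (Beta, w=45) cum 460
  x=9 (Epsilon, w=275) cum 735
  x=9 (Theta, w=20) cum 755
  x=10 (Gamma, w=50) cum 805
⇒ x* = 7
y-coordinate, sorted with cumulative weight:
  y=0 (Theta, w=20) cum 20
  y=1 (Alpha, w=10) cum 30
  y=2 (Eta, w=100) cum 130
  y=2 (Beta, w=45) cum 175
  y=5 (Delta, w=300) cum 475  ← median
  y=6 (Gamma, w=50) cum 525
  y=7 (Epsilon, w=275) cum 800
  y=8 (Zeta, w=5) cum 805
⇒ y* = 5

(7, 5)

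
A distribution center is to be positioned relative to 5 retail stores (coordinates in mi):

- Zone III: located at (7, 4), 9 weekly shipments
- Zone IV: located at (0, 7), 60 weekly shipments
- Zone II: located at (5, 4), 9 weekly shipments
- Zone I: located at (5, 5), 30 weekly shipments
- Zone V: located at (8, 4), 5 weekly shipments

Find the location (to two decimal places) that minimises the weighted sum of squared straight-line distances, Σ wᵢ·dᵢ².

The minimiser of Σwᵢ‖p−pᵢ‖² is the weighted centroid p* = (Σwᵢpᵢ)/(Σwᵢ).
Σwᵢ = 113.
Σwᵢxᵢ = 9·7 + 60·0 + 9·5 + 30·5 + 5·8 = 298.
Σwᵢyᵢ = 9·4 + 60·7 + 9·4 + 30·5 + 5·4 = 662.
x* = 298/113 = 2.64, y* = 662/113 = 5.86.

(2.64, 5.86)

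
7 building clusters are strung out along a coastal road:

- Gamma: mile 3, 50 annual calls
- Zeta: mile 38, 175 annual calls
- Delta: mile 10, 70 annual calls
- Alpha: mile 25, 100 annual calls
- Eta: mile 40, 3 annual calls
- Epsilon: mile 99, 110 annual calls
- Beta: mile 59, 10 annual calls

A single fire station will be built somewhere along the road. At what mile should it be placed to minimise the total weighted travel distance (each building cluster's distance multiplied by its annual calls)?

x = 38

For a sum of weighted absolute distances on a line, the optimum is the weighted median (not the mean). Total weight W = 518; half-weight = 259.
Sort by position and accumulate weight:
  mile 3 (Gamma, w=50) → cum 50
  mile 10 (Delta, w=70) → cum 120
  mile 25 (Alpha, w=100) → cum 220
  mile 38 (Zeta, w=175) → cum 395  ≥ 259 → median here
  mile 40 (Eta, w=3) → cum 398
  mile 59 (Beta, w=10) → cum 408
  mile 99 (Epsilon, w=110) → cum 518
Optimal location: mile 38.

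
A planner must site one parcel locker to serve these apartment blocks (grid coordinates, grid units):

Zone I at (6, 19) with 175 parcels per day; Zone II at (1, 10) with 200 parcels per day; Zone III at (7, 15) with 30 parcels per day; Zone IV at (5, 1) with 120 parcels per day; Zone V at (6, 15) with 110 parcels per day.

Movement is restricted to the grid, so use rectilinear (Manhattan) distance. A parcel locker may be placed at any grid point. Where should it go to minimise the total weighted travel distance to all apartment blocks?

Manhattan distance separates: Σwᵢ(|x−xᵢ|+|y−yᵢ|) = Σwᵢ|x−xᵢ| + Σwᵢ|y−yᵢ|, so x and y are optimised independently as 1-D weighted medians.
Total weight W = 635; half = 317.5.
x-coordinate, sorted with cumulative weight:
  x=1 (Zone II, w=200) cum 200
  x=5 (Zone IV, w=120) cum 320  ← median
  x=6 (Zone I, w=175) cum 495
  x=6 (Zone V, w=110) cum 605
  x=7 (Zone III, w=30) cum 635
⇒ x* = 5
y-coordinate, sorted with cumulative weight:
  y=1 (Zone IV, w=120) cum 120
  y=10 (Zone II, w=200) cum 320  ← median
  y=15 (Zone III, w=30) cum 350
  y=15 (Zone V, w=110) cum 460
  y=19 (Zone I, w=175) cum 635
⇒ y* = 10

(5, 10)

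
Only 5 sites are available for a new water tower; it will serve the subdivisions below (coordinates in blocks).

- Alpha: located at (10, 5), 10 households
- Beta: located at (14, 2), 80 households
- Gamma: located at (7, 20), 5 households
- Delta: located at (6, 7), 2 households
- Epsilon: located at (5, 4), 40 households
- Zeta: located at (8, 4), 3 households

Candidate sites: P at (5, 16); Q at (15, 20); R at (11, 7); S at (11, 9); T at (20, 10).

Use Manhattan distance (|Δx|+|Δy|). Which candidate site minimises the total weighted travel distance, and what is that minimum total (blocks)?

Total weighted distance at each candidate:
  P (5, 16): total = 2575
  Q (15, 20): total = 2913
  R (11, 7): total = 1143
  S (11, 9): total = 1403
  T (20, 10): total = 2313
Minimum is at R with total 1143 blocks.

R, total 1143 blocks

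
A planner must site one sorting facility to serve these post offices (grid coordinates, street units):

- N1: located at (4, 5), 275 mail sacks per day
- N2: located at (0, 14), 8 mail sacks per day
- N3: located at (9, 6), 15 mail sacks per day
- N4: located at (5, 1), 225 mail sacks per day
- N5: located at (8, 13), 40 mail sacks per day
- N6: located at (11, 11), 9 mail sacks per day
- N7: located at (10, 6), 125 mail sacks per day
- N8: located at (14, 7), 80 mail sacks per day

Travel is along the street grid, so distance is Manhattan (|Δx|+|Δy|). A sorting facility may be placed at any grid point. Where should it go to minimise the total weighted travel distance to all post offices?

(5, 5)

Manhattan distance separates: Σwᵢ(|x−xᵢ|+|y−yᵢ|) = Σwᵢ|x−xᵢ| + Σwᵢ|y−yᵢ|, so x and y are optimised independently as 1-D weighted medians.
Total weight W = 777; half = 388.5.
x-coordinate, sorted with cumulative weight:
  x=0 (N2, w=8) cum 8
  x=4 (N1, w=275) cum 283
  x=5 (N4, w=225) cum 508  ← median
  x=8 (N5, w=40) cum 548
  x=9 (N3, w=15) cum 563
  x=10 (N7, w=125) cum 688
  x=11 (N6, w=9) cum 697
  x=14 (N8, w=80) cum 777
⇒ x* = 5
y-coordinate, sorted with cumulative weight:
  y=1 (N4, w=225) cum 225
  y=5 (N1, w=275) cum 500  ← median
  y=6 (N3, w=15) cum 515
  y=6 (N7, w=125) cum 640
  y=7 (N8, w=80) cum 720
  y=11 (N6, w=9) cum 729
  y=13 (N5, w=40) cum 769
  y=14 (N2, w=8) cum 777
⇒ y* = 5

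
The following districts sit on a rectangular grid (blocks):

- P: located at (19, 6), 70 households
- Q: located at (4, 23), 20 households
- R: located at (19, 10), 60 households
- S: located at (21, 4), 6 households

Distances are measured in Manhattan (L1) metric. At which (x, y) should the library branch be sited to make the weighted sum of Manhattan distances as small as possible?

Manhattan distance separates: Σwᵢ(|x−xᵢ|+|y−yᵢ|) = Σwᵢ|x−xᵢ| + Σwᵢ|y−yᵢ|, so x and y are optimised independently as 1-D weighted medians.
Total weight W = 156; half = 78.
x-coordinate, sorted with cumulative weight:
  x=4 (Q, w=20) cum 20
  x=19 (P, w=70) cum 90  ← median
  x=19 (R, w=60) cum 150
  x=21 (S, w=6) cum 156
⇒ x* = 19
y-coordinate, sorted with cumulative weight:
  y=4 (S, w=6) cum 6
  y=6 (P, w=70) cum 76
  y=10 (R, w=60) cum 136  ← median
  y=23 (Q, w=20) cum 156
⇒ y* = 10

(19, 10)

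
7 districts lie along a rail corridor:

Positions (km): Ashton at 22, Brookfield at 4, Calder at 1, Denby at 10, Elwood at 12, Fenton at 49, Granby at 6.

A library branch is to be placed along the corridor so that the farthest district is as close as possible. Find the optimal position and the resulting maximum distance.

location 25, max distance 24

The 1-center on a line is the midpoint of the two extreme points: leftmost at 1, rightmost at 49.
Optimal location = (1 + 49)/2 = 25; maximum distance = (49 − 1)/2 = 24.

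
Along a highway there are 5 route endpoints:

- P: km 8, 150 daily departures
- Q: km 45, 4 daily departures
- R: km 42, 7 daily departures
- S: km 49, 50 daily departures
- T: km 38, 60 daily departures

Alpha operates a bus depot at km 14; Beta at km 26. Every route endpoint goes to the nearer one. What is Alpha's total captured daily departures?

The indifferent point is the midpoint (14+26)/2 = 20; route endpoints left of it (closer to Alpha at 14) go to Alpha, those right go to Beta.
  P at 8 (w=150) → Alpha
  T at 38 (w=60) → Beta
  R at 42 (w=7) → Beta
  Q at 45 (w=4) → Beta
  S at 49 (w=50) → Beta
Alpha captures 150; Beta captures 121.

150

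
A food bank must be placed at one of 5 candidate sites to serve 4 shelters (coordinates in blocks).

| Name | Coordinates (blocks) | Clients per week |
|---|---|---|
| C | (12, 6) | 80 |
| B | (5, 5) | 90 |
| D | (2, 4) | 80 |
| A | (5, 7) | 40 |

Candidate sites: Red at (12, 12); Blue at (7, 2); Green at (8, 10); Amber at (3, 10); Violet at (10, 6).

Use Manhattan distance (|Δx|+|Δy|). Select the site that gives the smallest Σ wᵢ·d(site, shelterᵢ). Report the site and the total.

Total weighted distance at each candidate:
  Red (12, 12): total = 3660
  Blue (7, 2): total = 2010
  Green (8, 10): total = 2560
  Amber (3, 10): total = 2430
  Violet (10, 6): total = 1740
Minimum is at Violet with total 1740 blocks.

Violet, total 1740 blocks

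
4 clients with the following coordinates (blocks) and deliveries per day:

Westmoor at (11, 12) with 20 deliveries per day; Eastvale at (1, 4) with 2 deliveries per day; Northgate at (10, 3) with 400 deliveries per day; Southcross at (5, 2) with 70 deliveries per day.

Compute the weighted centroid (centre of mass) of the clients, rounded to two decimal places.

The minimiser of Σwᵢ‖p−pᵢ‖² is the weighted centroid p* = (Σwᵢpᵢ)/(Σwᵢ).
Σwᵢ = 492.
Σwᵢxᵢ = 20·11 + 2·1 + 400·10 + 70·5 = 4572.
Σwᵢyᵢ = 20·12 + 2·4 + 400·3 + 70·2 = 1588.
x* = 4572/492 = 9.29, y* = 1588/492 = 3.23.

(9.29, 3.23)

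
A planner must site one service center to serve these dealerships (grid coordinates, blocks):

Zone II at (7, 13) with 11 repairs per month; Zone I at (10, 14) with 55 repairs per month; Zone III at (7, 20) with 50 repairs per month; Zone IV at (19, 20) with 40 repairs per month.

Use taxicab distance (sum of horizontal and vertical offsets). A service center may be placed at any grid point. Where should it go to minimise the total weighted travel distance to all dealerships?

(10, 20)

Manhattan distance separates: Σwᵢ(|x−xᵢ|+|y−yᵢ|) = Σwᵢ|x−xᵢ| + Σwᵢ|y−yᵢ|, so x and y are optimised independently as 1-D weighted medians.
Total weight W = 156; half = 78.
x-coordinate, sorted with cumulative weight:
  x=7 (Zone II, w=11) cum 11
  x=7 (Zone III, w=50) cum 61
  x=10 (Zone I, w=55) cum 116  ← median
  x=19 (Zone IV, w=40) cum 156
⇒ x* = 10
y-coordinate, sorted with cumulative weight:
  y=13 (Zone II, w=11) cum 11
  y=14 (Zone I, w=55) cum 66
  y=20 (Zone III, w=50) cum 116  ← median
  y=20 (Zone IV, w=40) cum 156
⇒ y* = 20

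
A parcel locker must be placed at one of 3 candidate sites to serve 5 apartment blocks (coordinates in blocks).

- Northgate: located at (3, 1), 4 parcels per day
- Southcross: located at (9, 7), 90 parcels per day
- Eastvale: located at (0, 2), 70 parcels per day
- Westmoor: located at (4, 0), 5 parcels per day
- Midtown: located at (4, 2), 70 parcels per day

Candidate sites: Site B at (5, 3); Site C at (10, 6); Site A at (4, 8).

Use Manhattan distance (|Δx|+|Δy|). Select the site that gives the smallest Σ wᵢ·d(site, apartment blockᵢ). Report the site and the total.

Total weighted distance at each candidate:
  Site B (5, 3): total = 1316
  Site C (10, 6): total = 1968
  Site A (4, 8): total = 1732
Minimum is at Site B with total 1316 blocks.

Site B, total 1316 blocks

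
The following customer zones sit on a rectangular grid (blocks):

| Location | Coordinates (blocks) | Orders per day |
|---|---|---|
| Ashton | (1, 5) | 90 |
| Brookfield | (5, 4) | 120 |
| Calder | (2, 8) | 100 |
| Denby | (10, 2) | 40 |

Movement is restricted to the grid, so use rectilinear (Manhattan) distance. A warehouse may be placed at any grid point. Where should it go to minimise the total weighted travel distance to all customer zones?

(2, 5)

Manhattan distance separates: Σwᵢ(|x−xᵢ|+|y−yᵢ|) = Σwᵢ|x−xᵢ| + Σwᵢ|y−yᵢ|, so x and y are optimised independently as 1-D weighted medians.
Total weight W = 350; half = 175.
x-coordinate, sorted with cumulative weight:
  x=1 (Ashton, w=90) cum 90
  x=2 (Calder, w=100) cum 190  ← median
  x=5 (Brookfield, w=120) cum 310
  x=10 (Denby, w=40) cum 350
⇒ x* = 2
y-coordinate, sorted with cumulative weight:
  y=2 (Denby, w=40) cum 40
  y=4 (Brookfield, w=120) cum 160
  y=5 (Ashton, w=90) cum 250  ← median
  y=8 (Calder, w=100) cum 350
⇒ y* = 5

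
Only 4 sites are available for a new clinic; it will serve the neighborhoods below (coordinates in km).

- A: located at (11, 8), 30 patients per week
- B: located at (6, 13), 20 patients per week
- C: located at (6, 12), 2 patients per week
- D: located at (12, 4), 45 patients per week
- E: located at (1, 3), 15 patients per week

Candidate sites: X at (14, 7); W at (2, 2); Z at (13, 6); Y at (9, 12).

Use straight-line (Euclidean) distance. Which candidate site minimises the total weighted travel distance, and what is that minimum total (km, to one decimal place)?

Z, total 587.4 km

Total weighted distance at each candidate:
  X (14, 7): total = 680.0
  W (2, 2): total = 1060.3
  Z (13, 6): total = 587.4
  Y (9, 12): total = 768.5
Minimum is at Z with total 587.4 km.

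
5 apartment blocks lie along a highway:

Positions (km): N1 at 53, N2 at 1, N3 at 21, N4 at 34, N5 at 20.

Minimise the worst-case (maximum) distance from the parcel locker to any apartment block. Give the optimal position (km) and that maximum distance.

The 1-center on a line is the midpoint of the two extreme points: leftmost at 1, rightmost at 53.
Optimal location = (1 + 53)/2 = 27; maximum distance = (53 − 1)/2 = 26.

location 27, max distance 26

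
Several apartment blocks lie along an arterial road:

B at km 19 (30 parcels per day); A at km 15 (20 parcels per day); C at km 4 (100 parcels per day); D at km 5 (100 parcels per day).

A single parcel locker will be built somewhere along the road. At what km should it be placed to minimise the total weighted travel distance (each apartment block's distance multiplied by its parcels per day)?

x = 5

For a sum of weighted absolute distances on a line, the optimum is the weighted median (not the mean). Total weight W = 250; half-weight = 125.
Sort by position and accumulate weight:
  km 4 (C, w=100) → cum 100
  km 5 (D, w=100) → cum 200  ≥ 125 → median here
  km 15 (A, w=20) → cum 220
  km 19 (B, w=30) → cum 250
Optimal location: km 5.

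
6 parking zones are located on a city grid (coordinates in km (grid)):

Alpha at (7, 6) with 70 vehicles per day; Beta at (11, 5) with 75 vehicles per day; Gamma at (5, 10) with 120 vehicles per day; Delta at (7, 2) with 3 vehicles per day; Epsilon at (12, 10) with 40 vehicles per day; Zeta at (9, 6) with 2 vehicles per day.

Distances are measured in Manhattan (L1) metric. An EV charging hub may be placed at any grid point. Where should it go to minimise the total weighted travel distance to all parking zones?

Manhattan distance separates: Σwᵢ(|x−xᵢ|+|y−yᵢ|) = Σwᵢ|x−xᵢ| + Σwᵢ|y−yᵢ|, so x and y are optimised independently as 1-D weighted medians.
Total weight W = 310; half = 155.
x-coordinate, sorted with cumulative weight:
  x=5 (Gamma, w=120) cum 120
  x=7 (Alpha, w=70) cum 190  ← median
  x=7 (Delta, w=3) cum 193
  x=9 (Zeta, w=2) cum 195
  x=11 (Beta, w=75) cum 270
  x=12 (Epsilon, w=40) cum 310
⇒ x* = 7
y-coordinate, sorted with cumulative weight:
  y=2 (Delta, w=3) cum 3
  y=5 (Beta, w=75) cum 78
  y=6 (Alpha, w=70) cum 148
  y=6 (Zeta, w=2) cum 150
  y=10 (Gamma, w=120) cum 270  ← median
  y=10 (Epsilon, w=40) cum 310
⇒ y* = 10

(7, 10)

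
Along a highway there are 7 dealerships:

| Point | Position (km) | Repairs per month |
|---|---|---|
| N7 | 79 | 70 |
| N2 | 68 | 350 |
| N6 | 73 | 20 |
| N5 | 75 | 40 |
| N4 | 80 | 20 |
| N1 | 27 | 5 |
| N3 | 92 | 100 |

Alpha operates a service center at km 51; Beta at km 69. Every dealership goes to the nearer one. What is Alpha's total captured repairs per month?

The indifferent point is the midpoint (51+69)/2 = 60; dealerships left of it (closer to Alpha at 51) go to Alpha, those right go to Beta.
  N1 at 27 (w=5) → Alpha
  N2 at 68 (w=350) → Beta
  N6 at 73 (w=20) → Beta
  N5 at 75 (w=40) → Beta
  N7 at 79 (w=70) → Beta
  N4 at 80 (w=20) → Beta
  N3 at 92 (w=100) → Beta
Alpha captures 5; Beta captures 600.

5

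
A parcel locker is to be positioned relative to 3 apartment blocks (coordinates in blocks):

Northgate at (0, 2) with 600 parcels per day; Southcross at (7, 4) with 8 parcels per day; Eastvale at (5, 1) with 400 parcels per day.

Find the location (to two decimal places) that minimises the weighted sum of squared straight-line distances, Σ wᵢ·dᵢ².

The minimiser of Σwᵢ‖p−pᵢ‖² is the weighted centroid p* = (Σwᵢpᵢ)/(Σwᵢ).
Σwᵢ = 1008.
Σwᵢxᵢ = 600·0 + 8·7 + 400·5 = 2056.
Σwᵢyᵢ = 600·2 + 8·4 + 400·1 = 1632.
x* = 2056/1008 = 2.04, y* = 1632/1008 = 1.62.

(2.04, 1.62)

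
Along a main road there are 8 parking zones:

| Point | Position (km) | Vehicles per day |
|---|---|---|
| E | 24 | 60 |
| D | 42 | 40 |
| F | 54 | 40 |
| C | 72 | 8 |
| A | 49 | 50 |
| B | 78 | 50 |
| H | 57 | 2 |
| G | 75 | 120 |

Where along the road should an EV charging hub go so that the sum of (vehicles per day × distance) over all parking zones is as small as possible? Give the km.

x = 54

For a sum of weighted absolute distances on a line, the optimum is the weighted median (not the mean). Total weight W = 370; half-weight = 185.
Sort by position and accumulate weight:
  km 24 (E, w=60) → cum 60
  km 42 (D, w=40) → cum 100
  km 49 (A, w=50) → cum 150
  km 54 (F, w=40) → cum 190  ≥ 185 → median here
  km 57 (H, w=2) → cum 192
  km 72 (C, w=8) → cum 200
  km 75 (G, w=120) → cum 320
  km 78 (B, w=50) → cum 370
Optimal location: km 54.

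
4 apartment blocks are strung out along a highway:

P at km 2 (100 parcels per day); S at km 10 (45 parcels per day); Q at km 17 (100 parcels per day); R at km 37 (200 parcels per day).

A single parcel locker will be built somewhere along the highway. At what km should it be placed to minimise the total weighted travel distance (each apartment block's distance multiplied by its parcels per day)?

For a sum of weighted absolute distances on a line, the optimum is the weighted median (not the mean). Total weight W = 445; half-weight = 222.5.
Sort by position and accumulate weight:
  km 2 (P, w=100) → cum 100
  km 10 (S, w=45) → cum 145
  km 17 (Q, w=100) → cum 245  ≥ 222.5 → median here
  km 37 (R, w=200) → cum 445
Optimal location: km 17.

x = 17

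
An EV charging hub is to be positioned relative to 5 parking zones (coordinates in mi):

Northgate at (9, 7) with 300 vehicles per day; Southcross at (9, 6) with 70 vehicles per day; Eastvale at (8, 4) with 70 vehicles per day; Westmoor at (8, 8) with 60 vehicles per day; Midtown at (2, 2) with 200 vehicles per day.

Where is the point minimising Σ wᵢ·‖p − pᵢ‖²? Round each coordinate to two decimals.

The minimiser of Σwᵢ‖p−pᵢ‖² is the weighted centroid p* = (Σwᵢpᵢ)/(Σwᵢ).
Σwᵢ = 700.
Σwᵢxᵢ = 300·9 + 70·9 + 70·8 + 60·8 + 200·2 = 4770.
Σwᵢyᵢ = 300·7 + 70·6 + 70·4 + 60·8 + 200·2 = 3680.
x* = 4770/700 = 6.81, y* = 3680/700 = 5.26.

(6.81, 5.26)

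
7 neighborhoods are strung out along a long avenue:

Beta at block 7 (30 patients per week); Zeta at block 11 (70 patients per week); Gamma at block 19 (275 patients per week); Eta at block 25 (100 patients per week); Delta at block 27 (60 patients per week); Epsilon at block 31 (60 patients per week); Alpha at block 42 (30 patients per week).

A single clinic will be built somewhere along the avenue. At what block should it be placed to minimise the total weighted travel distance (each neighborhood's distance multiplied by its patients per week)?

x = 19

For a sum of weighted absolute distances on a line, the optimum is the weighted median (not the mean). Total weight W = 625; half-weight = 312.5.
Sort by position and accumulate weight:
  block 7 (Beta, w=30) → cum 30
  block 11 (Zeta, w=70) → cum 100
  block 19 (Gamma, w=275) → cum 375  ≥ 312.5 → median here
  block 25 (Eta, w=100) → cum 475
  block 27 (Delta, w=60) → cum 535
  block 31 (Epsilon, w=60) → cum 595
  block 42 (Alpha, w=30) → cum 625
Optimal location: block 19.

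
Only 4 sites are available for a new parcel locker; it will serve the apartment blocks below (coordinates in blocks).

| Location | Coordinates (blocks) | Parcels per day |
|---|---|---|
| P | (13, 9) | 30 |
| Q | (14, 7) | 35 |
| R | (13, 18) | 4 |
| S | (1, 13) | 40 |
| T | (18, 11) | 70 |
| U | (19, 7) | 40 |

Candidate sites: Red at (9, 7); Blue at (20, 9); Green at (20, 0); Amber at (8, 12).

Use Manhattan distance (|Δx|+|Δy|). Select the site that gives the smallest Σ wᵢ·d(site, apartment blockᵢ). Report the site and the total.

Blue, total 1874 blocks

Total weighted distance at each candidate:
  Red (9, 7): total = 2285
  Blue (20, 9): total = 1874
  Green (20, 0): total = 3545
  Amber (8, 12): total = 2399
Minimum is at Blue with total 1874 blocks.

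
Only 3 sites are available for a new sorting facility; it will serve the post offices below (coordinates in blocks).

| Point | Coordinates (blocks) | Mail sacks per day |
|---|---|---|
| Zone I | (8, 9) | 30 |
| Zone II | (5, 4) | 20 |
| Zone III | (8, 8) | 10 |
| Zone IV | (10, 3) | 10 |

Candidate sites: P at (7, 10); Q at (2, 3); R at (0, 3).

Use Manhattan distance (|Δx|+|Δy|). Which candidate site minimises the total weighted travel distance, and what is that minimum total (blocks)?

Total weighted distance at each candidate:
  P (7, 10): total = 350
  Q (2, 3): total = 630
  R (0, 3): total = 770
Minimum is at P with total 350 blocks.

P, total 350 blocks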